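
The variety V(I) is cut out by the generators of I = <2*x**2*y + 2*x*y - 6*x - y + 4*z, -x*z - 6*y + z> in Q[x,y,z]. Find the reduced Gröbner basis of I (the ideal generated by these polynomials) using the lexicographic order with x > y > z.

f_1 = 2*x**2*y + 2*x*y - 6*x - y + 4*z, LT = x**2*y.
f_2 = -x*z - 6*y + z, LT = x*z.

S(f_1,f_2): lcm = x**2*y*z. S = -6*x*y**2 + 2*x*y*z - 3*x*z - 1/2*y*z + 2*z**2.
  reduce S modulo (f_1, f_2):
  remainder -6*x*y**2 - 12*y**2 + 3/2*y*z + 18*y + 2*z**2 - 3*z ≠ 0; add g_3 = -6*x*y**2 - 12*y**2 + 3/2*y*z + 18*y + 2*z**2 - 3*z to the basis.

S(f_2,g_3): lcm = x*y**2*z. S = 6*y**3 - 3*y**2*z + 1/4*y*z**2 + 3*y*z + 1/3*z**3 - 1/2*z**2.
  reduce S modulo (f_1, f_2, g_3):
  remainder 6*y**3 - 3*y**2*z + 1/4*y*z**2 + 3*y*z + 1/3*z**3 - 1/2*z**2 ≠ 0; add g_4 = 6*y**3 - 3*y**2*z + 1/4*y*z**2 + 3*y*z + 1/3*z**3 - 1/2*z**2 to the basis.

The other S-polynomials (S(f_1,g_3), S(f_1,g_4), S(f_2,g_4), S(g_3,g_4)) all reduce to 0 modulo the current basis, so we have a Gröbner basis.

G = {x**2*y + x*y - 3*x - 1/2*y + 2*z, x*y**2 + 2*y**2 - 1/4*y*z - 3*y - 1/3*z**2 + 1/2*z, x*z + 6*y - z, y**3 - 1/2*y**2*z + 1/24*y*z**2 + 1/2*y*z + 1/18*z**3 - 1/12*z**2}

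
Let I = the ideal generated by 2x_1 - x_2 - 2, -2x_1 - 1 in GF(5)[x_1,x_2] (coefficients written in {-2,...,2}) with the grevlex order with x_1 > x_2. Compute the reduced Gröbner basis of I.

f_1 = 2x_1 - x_2 - 2, LT = x_1.
f_2 = -2x_1 - 1, LT = x_1.

S(f_1,f_2): lcm = x_1. S = 2x_2 + 1.
  leading term x_2: no divisor's leading term divides it; move 2x_2 to the remainder.
  leading term 1: no divisor's leading term divides it; move 1 to the remainder.
  remainder 2x_2 + 1 ≠ 0; add g_3 = 2x_2 + 1 to the basis.

The other S-polynomials (S(f_1,g_3), S(f_2,g_3)) all reduce to 0 modulo the current basis, so we have a Gröbner basis.
Inter-reduce: drop elements whose leading term is divisible by another's, tail-reduce, and make monic.

G = {x_1 - 2, x_2 - 2}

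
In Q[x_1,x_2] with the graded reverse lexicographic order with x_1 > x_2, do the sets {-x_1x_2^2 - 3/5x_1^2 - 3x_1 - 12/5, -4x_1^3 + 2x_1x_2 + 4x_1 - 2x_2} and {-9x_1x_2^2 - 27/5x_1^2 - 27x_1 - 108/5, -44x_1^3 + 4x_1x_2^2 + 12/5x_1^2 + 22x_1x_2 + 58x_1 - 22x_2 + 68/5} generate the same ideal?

For a fixed monomial order, each ideal has a unique reduced Gröbner basis; comparing bases decides equality.
Buchberger on the first generating set:
f_1 = -x_1x_2^2 - 3/5x_1^2 - 3x_1 - 12/5, LT = x_1x_2^2.
f_2 = -4x_1^3 + 2x_1x_2 + 4x_1 - 2x_2, LT = x_1^3.

S(f_1,f_2): lcm = x_1^3x_2^2. S = 3/5x_1^4 + 1/2x_1x_2^3 + 3x_1^3 + x_1x_2^2 - 1/2x_2^3 + 12/5x_1^2.
  leading term x_1^4: subtract (-3/20x_1)·f_2 from 3/5x_1^4 + 1/2x_1x_2^3 + 3x_1^3 + x_1x_2^2 - 1/2x_2^3 + 12/5x_1^2 → 1/2x_1x_2^3 + 3x_1^3 + 3/10x_1^2x_2 + x_1x_2^2 - 1/2x_2^3 + 3x_1^2 - 3/10x_1x_2
  leading term x_1x_2^3: subtract (-1/2x_2)·f_1 from 1/2x_1x_2^3 + 3x_1^3 + 3/10x_1^2x_2 + x_1x_2^2 - 1/2x_2^3 + 3x_1^2 - 3/10x_1x_2 → 3x_1^3 + x_1x_2^2 - 1/2x_2^3 + 3x_1^2 - 9/5x_1x_2 - 6/5x_2
  leading term x_1^3: subtract (-3/4)·f_2 from 3x_1^3 + x_1x_2^2 - 1/2x_2^3 + 3x_1^2 - 9/5x_1x_2 - 6/5x_2 → x_1x_2^2 - 1/2x_2^3 + 3x_1^2 - 3/10x_1x_2 + 3x_1 - 27/10x_2
  leading term x_1x_2^2: subtract (-1)·f_1 from x_1x_2^2 - 1/2x_2^3 + 3x_1^2 - 3/10x_1x_2 + 3x_1 - 27/10x_2 → -1/2x_2^3 + 12/5x_1^2 - 3/10x_1x_2 - 27/10x_2 - 12/5
  leading term x_2^3: no divisor's leading term divides it; move -1/2x_2^3 to the remainder.
  leading term x_1^2: no divisor's leading term divides it; move 12/5x_1^2 to the remainder.
  leading term x_1x_2: no divisor's leading term divides it; move -3/10x_1x_2 to the remainder.
  leading term x_2: no divisor's leading term divides it; move -27/10x_2 to the remainder.
  leading term 1: no divisor's leading term divides it; move -12/5 to the remainder.
  remainder -1/2x_2^3 + 12/5x_1^2 - 3/10x_1x_2 - 27/10x_2 - 12/5 ≠ 0; add g_3 = -1/2x_2^3 + 12/5x_1^2 - 3/10x_1x_2 - 27/10x_2 - 12/5 to the basis.

The other S-polynomials (S(f_1,g_3), S(f_2,g_3)) all reduce to 0 modulo the current basis, so we have a Gröbner basis.
Inter-reduce: drop elements whose leading term is divisible by another's, tail-reduce, and make monic.
Reduced Gröbner basis: {x_1^3 - 1/2x_1x_2 - x_1 + 1/2x_2, x_1x_2^2 + 3/5x_1^2 + 3x_1 + 12/5, x_2^3 - 24/5x_1^2 + 3/5x_1x_2 + 27/5x_2 + 24/5}.

Buchberger on the second generating set:
h_1 = -9x_1x_2^2 - 27/5x_1^2 - 27x_1 - 108/5, LT = x_1x_2^2.
h_2 = -44x_1^3 + 4x_1x_2^2 + 12/5x_1^2 + 22x_1x_2 + 58x_1 - 22x_2 + 68/5, LT = x_1^3.

S(h_1,h_2): lcm = x_1^3x_2^2. S = 1/11x_1x_2^4 + 3/5x_1^4 + 3/55x_1^2x_2^2 + 1/2x_1x_2^3 + 3x_1^3 + 29/22x_1x_2^2 - 1/2x_2^3 + 12/5x_1^2 + 17/55x_2^2.
  leading term x_1x_2^4: subtract (-1/99x_2^2)·h_1 from 1/11x_1x_2^4 + 3/5x_1^4 + 3/55x_1^2x_2^2 + 1/2x_1x_2^3 + 3x_1^3 + 29/22x_1x_2^2 - 1/2x_2^3 + 12/5x_1^2 + 17/55x_2^2 → 3/5x_1^4 + 1/2x_1x_2^3 + 3x_1^3 + 23/22x_1x_2^2 - 1/2x_2^3 + 12/5x_1^2 + 1/11x_2^2
  leading term x_1^4: subtract (-3/220x_1)·h_2 from 3/5x_1^4 + 1/2x_1x_2^3 + 3x_1^3 + 23/22x_1x_2^2 - 1/2x_2^3 + 12/5x_1^2 + 1/11x_2^2 → 3/55x_1^2x_2^2 + 1/2x_1x_2^3 + 834/275x_1^3 + 3/10x_1^2x_2 + 23/22x_1x_2^2 - 1/2x_2^3 + 351/110x_1^2 - 3/10x_1x_2 + 1/11x_2^2 + 51/275x_1
  leading term x_1^2x_2^2: subtract (-1/165x_1)·h_1 from 3/55x_1^2x_2^2 + 1/2x_1x_2^3 + 834/275x_1^3 + 3/10x_1^2x_2 + 23/22x_1x_2^2 - 1/2x_2^3 + 351/110x_1^2 - 3/10x_1x_2 + 1/11x_2^2 + 51/275x_1 → 1/2x_1x_2^3 + 3x_1^3 + 3/10x_1^2x_2 + 23/22x_1x_2^2 - 1/2x_2^3 + 333/110x_1^2 - 3/10x_1x_2 + 1/11x_2^2 + 3/55x_1
  leading term x_1x_2^3: subtract (-1/18x_2)·h_1 from 1/2x_1x_2^3 + 3x_1^3 + 3/10x_1^2x_2 + 23/22x_1x_2^2 - 1/2x_2^3 + 333/110x_1^2 - 3/10x_1x_2 + 1/11x_2^2 + 3/55x_1 → 3x_1^3 + 23/22x_1x_2^2 - 1/2x_2^3 + 333/110x_1^2 - 9/5x_1x_2 + 1/11x_2^2 + 3/55x_1 - 6/5x_2
  leading term x_1^3: subtract (-3/44)·h_2 from 3x_1^3 + 23/22x_1x_2^2 - 1/2x_2^3 + 333/110x_1^2 - 9/5x_1x_2 + 1/11x_2^2 + 3/55x_1 - 6/5x_2 → 29/22x_1x_2^2 - 1/2x_2^3 + 351/110x_1^2 - 3/10x_1x_2 + 1/11x_2^2 + 441/110x_1 - 27/10x_2 + 51/55
  leading term x_1x_2^2: subtract (-29/198)·h_1 from 29/22x_1x_2^2 - 1/2x_2^3 + 351/110x_1^2 - 3/10x_1x_2 + 1/11x_2^2 + 441/110x_1 - 27/10x_2 + 51/55 → -1/2x_2^3 + 12/5x_1^2 - 3/10x_1x_2 + 1/11x_2^2 + 3/55x_1 - 27/10x_2 - 123/55
  leading term x_2^3: no divisor's leading term divides it; move -1/2x_2^3 to the remainder.
  leading term x_1^2: no divisor's leading term divides it; move 12/5x_1^2 to the remainder.
  leading term x_1x_2: no divisor's leading term divides it; move -3/10x_1x_2 to the remainder.
  leading term x_2^2: no divisor's leading term divides it; move 1/11x_2^2 to the remainder.
  leading term x_1: no divisor's leading term divides it; move 3/55x_1 to the remainder.
  leading term x_2: no divisor's leading term divides it; move -27/10x_2 to the remainder.
  leading term 1: no divisor's leading term divides it; move -123/55 to the remainder.
  remainder -1/2x_2^3 + 12/5x_1^2 - 3/10x_1x_2 + 1/11x_2^2 + 3/55x_1 - 27/10x_2 - 123/55 ≠ 0; add k_3 = -1/2x_2^3 + 12/5x_1^2 - 3/10x_1x_2 + 1/11x_2^2 + 3/55x_1 - 27/10x_2 - 123/55 to the basis.

The other S-polynomials (S(h_1,k_3), S(h_2,k_3)) all reduce to 0 modulo the current basis, so we have a Gröbner basis.
Inter-reduce: drop elements whose leading term is divisible by another's, tail-reduce, and make monic.
Reduced Gröbner basis: {x_1^3 - 1/2x_1x_2 - 23/22x_1 + 1/2x_2 - 1/11, x_1x_2^2 + 3/5x_1^2 + 3x_1 + 12/5, x_2^3 - 24/5x_1^2 + 3/5x_1x_2 - 2/11x_2^2 - 6/55x_1 + 27/5x_2 + 246/55}.

Since the reduced bases disagree, the two ideals are not the same.

No, the ideals differ.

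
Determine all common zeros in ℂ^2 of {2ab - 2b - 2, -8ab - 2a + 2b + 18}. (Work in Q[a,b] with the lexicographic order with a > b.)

Compute a lex Gröbner basis by Buchberger's algorithm.
f_1 = 2ab - 2b - 2, LT = ab.
f_2 = -8ab - 2a + 2b + 18, LT = ab.

S(f_1,f_2): lcm = ab. S = -\tfrac{1}{4}a - \tfrac{3}{4}b + \tfrac{5}{4}.
  leading term a: no divisor's leading term divides it; move -\tfrac{1}{4}a to the remainder.
  leading term b: no divisor's leading term divides it; move -\tfrac{3}{4}b to the remainder.
  leading term 1: no divisor's leading term divides it; move \tfrac{5}{4} to the remainder.
  remainder -\tfrac{1}{4}a - \tfrac{3}{4}b + \tfrac{5}{4} ≠ 0; add h_3 = -\tfrac{1}{4}a - \tfrac{3}{4}b + \tfrac{5}{4} to the basis.

S(f_1,h_3): lcm = ab. S = -3b^{2} + 4b - 1.
  leading term b^{2}: no divisor's leading term divides it; move -3b^{2} to the remainder.
  leading term b: no divisor's leading term divides it; move 4b to the remainder.
  leading term 1: no divisor's leading term divides it; move -1 to the remainder.
  remainder -3b^{2} + 4b - 1 ≠ 0; add h_4 = -3b^{2} + 4b - 1 to the basis.

The other S-polynomials (S(f_2,h_3), S(f_1,h_4), S(f_2,h_4), S(h_3,h_4)) all reduce to 0 modulo the current basis, so we have a Gröbner basis.
Inter-reduce: drop elements whose leading term is divisible by another's, tail-reduce, and make monic.
Reduced Gröbner basis: {a + 3b - 5, b^{2} - \tfrac{4}{3}b + \tfrac{1}{3}}.

From the last basis element, b^{2} - \tfrac{4}{3}b + \tfrac{1}{3} = 0, so b takes values in {1/3, 1}. Each choice, substituted upward through the basis, yields the corresponding point(s) of the solution set.
  b = 1/3: the earlier basis element becomes a - 4 = 0, giving a = 4 — point (4, 1/3).
  b = 1: the earlier basis element becomes a - 2 = 0, giving a = 2 — point (2, 1).

{(4, 1/3), (2, 1)}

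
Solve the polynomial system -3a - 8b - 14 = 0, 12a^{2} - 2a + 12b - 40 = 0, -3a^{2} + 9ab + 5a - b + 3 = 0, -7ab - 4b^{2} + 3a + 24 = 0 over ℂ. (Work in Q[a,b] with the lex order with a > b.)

{(-2, -1)}

Compute a lex Gröbner basis by Buchberger's algorithm.
f_1 = -3a - 8b - 14, LT = a.
f_2 = 12a^{2} - 2a + 12b - 40, LT = a^{2}.
f_3 = -3a^{2} + 9ab + 5a - b + 3, LT = a^{2}.
f_4 = -7ab + 3a - 4b^{2} + 24, LT = ab.

S(f_1,f_2): lcm = a^{2}. S = \tfrac{8}{3}ab + \tfrac{29}{6}a - b + \tfrac{10}{3}.
  leading term ab: subtract (-\tfrac{8}{9}b)·f_1 from \tfrac{8}{3}ab + \tfrac{29}{6}a - b + \tfrac{10}{3} → \tfrac{29}{6}a - \tfrac{64}{9}b^{2} - \tfrac{121}{9}b + \tfrac{10}{3}
  leading term a: subtract (-\tfrac{29}{18})·f_1 from \tfrac{29}{6}a - \tfrac{64}{9}b^{2} - \tfrac{121}{9}b + \tfrac{10}{3} → -\tfrac{64}{9}b^{2} - \tfrac{79}{3}b - \tfrac{173}{9}
  leading term b^{2}: no divisor's leading term divides it; move -\tfrac{64}{9}b^{2} to the remainder.
  leading term b: no divisor's leading term divides it; move -\tfrac{79}{3}b to the remainder.
  leading term 1: no divisor's leading term divides it; move -\tfrac{173}{9} to the remainder.
  remainder -\tfrac{64}{9}b^{2} - \tfrac{79}{3}b - \tfrac{173}{9} ≠ 0; add h_5 = -\tfrac{64}{9}b^{2} - \tfrac{79}{3}b - \tfrac{173}{9} to the basis.

S(f_1,f_3): lcm = a^{2}. S = \tfrac{17}{3}ab + \tfrac{19}{3}a - \tfrac{1}{3}b + 1.
  leading term ab: subtract (-\tfrac{17}{9}b)·f_1 from \tfrac{17}{3}ab + \tfrac{19}{3}a - \tfrac{1}{3}b + 1 → \tfrac{19}{3}a - \tfrac{136}{9}b^{2} - \tfrac{241}{9}b + 1
  leading term a: subtract (-\tfrac{19}{9})·f_1 from \tfrac{19}{3}a - \tfrac{136}{9}b^{2} - \tfrac{241}{9}b + 1 → -\tfrac{136}{9}b^{2} - \tfrac{131}{3}b - \tfrac{257}{9}
  leading term b^{2}: subtract (\tfrac{17}{8})·h_5 from -\tfrac{136}{9}b^{2} - \tfrac{131}{3}b - \tfrac{257}{9} → \tfrac{295}{24}b + \tfrac{295}{24}
  leading term b: no divisor's leading term divides it; move \tfrac{295}{24}b to the remainder.
  leading term 1: no divisor's leading term divides it; move \tfrac{295}{24} to the remainder.
  remainder \tfrac{295}{24}b + \tfrac{295}{24} ≠ 0; add h_6 = \tfrac{295}{24}b + \tfrac{295}{24} to the basis.

The other S-polynomials (S(f_1,f_4), S(f_2,f_3), S(f_2,f_4), S(f_3,f_4), S(f_1,h_5), S(f_2,h_5), S(f_3,h_5), S(f_4,h_5), S(f_1,h_6), S(f_2,h_6), S(f_3,h_6), S(f_4,h_6), S(h_5,h_6)) all reduce to 0 modulo the current basis, so we have a Gröbner basis.
Inter-reduce: drop elements whose leading term is divisible by another's, tail-reduce, and make monic.
Reduced Gröbner basis: {a + 2, b + 1}.

Since the basis is lex-ordered, b + 1 is univariate in b. Its roots are {-1}. Back-substituting each root into the other basis elements fixes the other coordinates.
  b = -1: the earlier basis element becomes a + 2 = 0, giving a = -2 — point (-2, -1).
Each listed point satisfies every original equation (direct substitution).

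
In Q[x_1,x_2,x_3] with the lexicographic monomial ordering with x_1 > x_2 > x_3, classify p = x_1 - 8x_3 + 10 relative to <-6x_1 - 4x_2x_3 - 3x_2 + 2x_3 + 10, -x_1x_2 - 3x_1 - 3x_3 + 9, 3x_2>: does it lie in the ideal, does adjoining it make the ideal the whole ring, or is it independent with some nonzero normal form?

First compute the reduced Gröbner basis of I by Buchberger's algorithm.
f_1 = -6x_1 - 4x_2x_3 - 3x_2 + 2x_3 + 10, LT = x_1.
f_2 = -x_1x_2 - 3x_1 - 3x_3 + 9, LT = x_1x_2.
f_3 = 3x_2, LT = x_2.

S(f_1,f_2): lcm = x_1x_2. S = -3x_1 + \tfrac{2}{3}x_2^{2}x_3 + \tfrac{1}{2}x_2^{2} - \tfrac{1}{3}x_2x_3 - \tfrac{5}{3}x_2 - 3x_3 + 9.
  leading term x_1: subtract (\tfrac{1}{2})·f_1 from -3x_1 + \tfrac{2}{3}x_2^{2}x_3 + \tfrac{1}{2}x_2^{2} - \tfrac{1}{3}x_2x_3 - \tfrac{5}{3}x_2 - 3x_3 + 9 → \tfrac{2}{3}x_2^{2}x_3 + \tfrac{1}{2}x_2^{2} + \tfrac{5}{3}x_2x_3 - \tfrac{1}{6}x_2 - 4x_3 + 4
  leading term x_2^{2}x_3: subtract (\tfrac{2}{9}x_2x_3)·f_3 from \tfrac{2}{3}x_2^{2}x_3 + \tfrac{1}{2}x_2^{2} + \tfrac{5}{3}x_2x_3 - \tfrac{1}{6}x_2 - 4x_3 + 4 → \tfrac{1}{2}x_2^{2} + \tfrac{5}{3}x_2x_3 - \tfrac{1}{6}x_2 - 4x_3 + 4
  leading term x_2^{2}: subtract (\tfrac{1}{6}x_2)·f_3 from \tfrac{1}{2}x_2^{2} + \tfrac{5}{3}x_2x_3 - \tfrac{1}{6}x_2 - 4x_3 + 4 → \tfrac{5}{3}x_2x_3 - \tfrac{1}{6}x_2 - 4x_3 + 4
  leading term x_2x_3: subtract (\tfrac{5}{9}x_3)·f_3 from \tfrac{5}{3}x_2x_3 - \tfrac{1}{6}x_2 - 4x_3 + 4 → -\tfrac{1}{6}x_2 - 4x_3 + 4
  leading term x_2: subtract (-\tfrac{1}{18})·f_3 from -\tfrac{1}{6}x_2 - 4x_3 + 4 → -4x_3 + 4
  leading term x_3: no divisor's leading term divides it; move -4x_3 to the remainder.
  leading term 1: no divisor's leading term divides it; move 4 to the remainder.
  remainder -4x_3 + 4 ≠ 0; add h_4 = -4x_3 + 4 to the basis.

The other S-polynomials (S(f_1,f_3), S(f_2,f_3), S(f_1,h_4), S(f_2,h_4), S(f_3,h_4)) all reduce to 0 modulo the current basis, so we have a Gröbner basis.
Inter-reduce: drop elements whose leading term is divisible by another's, tail-reduce, and make monic.
Reduced Gröbner basis: {x_1 - 2, x_2, x_3 - 1}.
Label its elements g_1 = x_1 - 2, g_2 = x_2, g_3 = x_3 - 1.

Reduce p = x_1 - 8x_3 + 10 modulo G:
  leading term x_1: subtract (1)·g_1 from x_1 - 8x_3 + 10 → -8x_3 + 12
  leading term x_3: subtract (-8)·g_3 from -8x_3 + 12 → 4
  leading term 1: no divisor's leading term divides it; move 4 to the remainder.
  normal form = 4.
The normal form is nonzero, so p ∉ I. Since p minus its normal form lies in I, I + (p) = I + (r) where r = 4; decide whether this ideal is the whole ring.
Here r = 4 is a nonzero constant, hence a unit: 1 ∈ I + (p), the Gröbner basis of I + (p) is {1}, and the enlarged system has no common solution — adjoining p is inconsistent.

Ideal membership is decidable via reduction modulo a Gröbner basis.

Adjoining x_1 - 8x_3 + 10 makes the ideal the whole ring: the system is inconsistent.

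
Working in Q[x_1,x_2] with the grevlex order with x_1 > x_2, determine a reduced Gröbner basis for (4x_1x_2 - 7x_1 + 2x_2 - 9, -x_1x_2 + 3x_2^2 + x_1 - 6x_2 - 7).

G = {x_1^2 + 161/12x_1 - 11/2x_2 + 83/12, x_1x_2 - 7/4x_1 + 1/2x_2 - 9/4, x_2^2 - 1/4x_1 - 11/6x_2 - 37/12}

f_1 = 4x_1x_2 - 7x_1 + 2x_2 - 9, LT = x_1x_2.
f_2 = -x_1x_2 + 3x_2^2 + x_1 - 6x_2 - 7, LT = x_1x_2.

S(f_1,f_2): lcm = x_1x_2. S = 3x_2^2 - 3/4x_1 - 11/2x_2 - 37/4.
  leading term x_2^2: no divisor's leading term divides it; move 3x_2^2 to the remainder.
  leading term x_1: no divisor's leading term divides it; move -3/4x_1 to the remainder.
  leading term x_2: no divisor's leading term divides it; move -11/2x_2 to the remainder.
  leading term 1: no divisor's leading term divides it; move -37/4 to the remainder.
  remainder 3x_2^2 - 3/4x_1 - 11/2x_2 - 37/4 ≠ 0; add g_3 = 3x_2^2 - 3/4x_1 - 11/2x_2 - 37/4 to the basis.

S(f_1,g_3): lcm = x_1x_2^2. S = 1/4x_1^2 + 1/12x_1x_2 + 1/2x_2^2 + 37/12x_1 - 9/4x_2.
  leading term x_1^2: no divisor's leading term divides it; move 1/4x_1^2 to the remainder.
  leading term x_1x_2: subtract (1/48)·f_1 from 1/12x_1x_2 + 1/2x_2^2 + 37/12x_1 - 9/4x_2 → 1/2x_2^2 + 155/48x_1 - 55/24x_2 + 3/16
  leading term x_2^2: subtract (1/6)·g_3 from 1/2x_2^2 + 155/48x_1 - 55/24x_2 + 3/16 → 161/48x_1 - 11/8x_2 + 83/48
  leading term x_1: no divisor's leading term divides it; move 161/48x_1 to the remainder.
  leading term x_2: no divisor's leading term divides it; move -11/8x_2 to the remainder.
  leading term 1: no divisor's leading term divides it; move 83/48 to the remainder.
  remainder 1/4x_1^2 + 161/48x_1 - 11/8x_2 + 83/48 ≠ 0; add g_4 = 1/4x_1^2 + 161/48x_1 - 11/8x_2 + 83/48 to the basis.

The other S-polynomials (S(f_2,g_3), S(f_1,g_4), S(f_2,g_4), S(g_3,g_4)) all reduce to 0 modulo the current basis, so we have a Gröbner basis.
Inter-reduce: drop elements whose leading term is divisible by another's, tail-reduce, and make monic.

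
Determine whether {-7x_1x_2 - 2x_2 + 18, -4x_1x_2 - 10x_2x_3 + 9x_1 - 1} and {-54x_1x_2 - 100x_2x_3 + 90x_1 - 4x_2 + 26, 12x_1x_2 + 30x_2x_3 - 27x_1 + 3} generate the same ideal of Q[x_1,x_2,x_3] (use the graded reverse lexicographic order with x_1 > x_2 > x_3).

Two ideals are equal iff their reduced Gröbner bases coincide (the reduced basis is unique for a fixed ordering).
Buchberger on the first generating set:
f_1 = -7x_1x_2 - 2x_2 + 18, LT = x_1x_2.
f_2 = -4x_1x_2 - 10x_2x_3 + 9x_1 - 1, LT = x_1x_2.

S(f_1,f_2): lcm = x_1x_2. S = -5/2x_2x_3 + 9/4x_1 + 2/7x_2 - 79/28.
  reduce S modulo (f_1, f_2):
  remainder -5/2x_2x_3 + 9/4x_1 + 2/7x_2 - 79/28 ≠ 0; add g_3 = -5/2x_2x_3 + 9/4x_1 + 2/7x_2 - 79/28 to the basis.

S(f_1,g_3): lcm = x_1x_2x_3. S = 9/10x_1^2 + 4/35x_1x_2 + 2/7x_2x_3 - 79/70x_1 - 18/7x_3.
  reduce S modulo (f_1, f_2, g_3):
  remainder 9/10x_1^2 - 61/70x_1 - 18/7x_3 - 1/35 ≠ 0; add g_4 = 9/10x_1^2 - 61/70x_1 - 18/7x_3 - 1/35 to the basis.

The other S-polynomials (S(f_2,g_3), S(f_1,g_4), S(f_2,g_4), S(g_3,g_4)) all reduce to 0 modulo the current basis, so we have a Gröbner basis.
Inter-reduce: drop elements whose leading term is divisible by another's, tail-reduce, and make monic.
Reduced Gröbner basis: {x_1^2 - 61/63x_1 - 20/7x_3 - 2/63, x_1x_2 + 2/7x_2 - 18/7, x_2x_3 - 9/10x_1 - 4/35x_2 + 79/70}.

Buchberger on the second generating set:
h_1 = -54x_1x_2 - 100x_2x_3 + 90x_1 - 4x_2 + 26, LT = x_1x_2.
h_2 = 12x_1x_2 + 30x_2x_3 - 27x_1 + 3, LT = x_1x_2.

S(h_1,h_2): lcm = x_1x_2. S = -35/54x_2x_3 + 7/12x_1 + 2/27x_2 - 79/108.
  reduce S modulo (h_1, h_2):
  remainder -35/54x_2x_3 + 7/12x_1 + 2/27x_2 - 79/108 ≠ 0; add k_3 = -35/54x_2x_3 + 7/12x_1 + 2/27x_2 - 79/108 to the basis.

S(h_1,k_3): lcm = x_1x_2x_3. S = 50/27x_2x_3^2 + 9/10x_1^2 + 4/35x_1x_2 - 5/3x_1x_3 + 2/27x_2x_3 - 79/70x_1 - 13/27x_3.
  reduce S modulo (h_1, h_2, k_3):
  remainder 9/10x_1^2 - 61/70x_1 - 18/7x_3 - 1/35 ≠ 0; add k_4 = 9/10x_1^2 - 61/70x_1 - 18/7x_3 - 1/35 to the basis.

The other S-polynomials (S(h_2,k_3), S(h_1,k_4), S(h_2,k_4), S(k_3,k_4)) all reduce to 0 modulo the current basis, so we have a Gröbner basis.
Inter-reduce: drop elements whose leading term is divisible by another's, tail-reduce, and make monic.
Reduced Gröbner basis: {x_1^2 - 61/63x_1 - 20/7x_3 - 2/63, x_1x_2 + 2/7x_2 - 18/7, x_2x_3 - 9/10x_1 - 4/35x_2 + 79/70}.

The two bases agree; hence the ideals are identical.

Yes, the ideals are equal.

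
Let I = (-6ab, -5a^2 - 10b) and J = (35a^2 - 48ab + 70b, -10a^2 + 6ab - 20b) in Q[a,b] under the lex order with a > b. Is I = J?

Yes, the ideals are equal.

Two ideals are equal iff their reduced Gröbner bases coincide (the reduced basis is unique for a fixed ordering).
Buchberger on the first generating set:
f_1 = -6ab, LT = ab.
f_2 = -5a^2 - 10b, LT = a^2.

S(f_1,f_2): lcm = a^2b. S = -2b^2.
  reduce S modulo (f_1, f_2):
  remainder -2b^2 ≠ 0; add g_3 = -2b^2 to the basis.

The other S-polynomials (S(f_1,g_3), S(f_2,g_3)) all reduce to 0 modulo the current basis, so we have a Gröbner basis.
Inter-reduce: drop elements whose leading term is divisible by another's, tail-reduce, and make monic.
Reduced Gröbner basis: {a^2 + 2b, ab, b^2}.

Buchberger on the second generating set:
h_1 = 35a^2 - 48ab + 70b, LT = a^2.
h_2 = -10a^2 + 6ab - 20b, LT = a^2.

S(h_1,h_2): lcm = a^2. S = -27/35ab.
  reduce S modulo (h_1, h_2):
  remainder -27/35ab ≠ 0; add k_3 = -27/35ab to the basis.

S(h_1,k_3): lcm = a^2b. S = -48/35ab^2 + 2b^2.
  reduce S modulo (h_1, h_2, k_3):
  remainder 2b^2 ≠ 0; add k_4 = 2b^2 to the basis.

The other S-polynomials (S(h_2,k_3), S(h_1,k_4), S(h_2,k_4), S(k_3,k_4)) all reduce to 0 modulo the current basis, so we have a Gröbner basis.
Inter-reduce: drop elements whose leading term is divisible by another's, tail-reduce, and make monic.
Reduced Gröbner basis: {a^2 + 2b, ab, b^2}.

Same reduced basis, so the two generating sets span the same ideal.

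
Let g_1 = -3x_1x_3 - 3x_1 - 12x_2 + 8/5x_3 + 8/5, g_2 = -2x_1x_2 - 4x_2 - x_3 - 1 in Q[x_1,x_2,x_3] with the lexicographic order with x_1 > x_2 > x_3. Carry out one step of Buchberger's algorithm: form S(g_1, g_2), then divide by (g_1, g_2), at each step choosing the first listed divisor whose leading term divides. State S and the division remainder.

S(g_1, g_2) = x_1x_2 + 4x_2^2 - 38/15x_2x_3 - 8/15x_2 - 1/2x_3^2 - 1/2x_3; remainder on division = 4x_2^2 - 38/15x_2x_3 - 38/15x_2 - 1/2x_3^2 - x_3 - 1/2.

lcm(LM(g_1), LM(g_2)) = x_1x_2x_3.
S = (lcm/LT(g_1))·g_1 − (lcm/LT(g_2))·g_2 = x_1x_2 + 4x_2^2 - 38/15x_2x_3 - 8/15x_2 - 1/2x_3^2 - 1/2x_3.
Reduce S modulo (g_1, g_2) in that order:
  leading term x_1x_2: subtract (-1/2)·g_2 from x_1x_2 + 4x_2^2 - 38/15x_2x_3 - 8/15x_2 - 1/2x_3^2 - 1/2x_3 → 4x_2^2 - 38/15x_2x_3 - 38/15x_2 - 1/2x_3^2 - x_3 - 1/2
  leading term x_2^2: no divisor's leading term divides it; move 4x_2^2 to the remainder.
  leading term x_2x_3: no divisor's leading term divides it; move -38/15x_2x_3 to the remainder.
  leading term x_2: no divisor's leading term divides it; move -38/15x_2 to the remainder.
  leading term x_3^2: no divisor's leading term divides it; move -1/2x_3^2 to the remainder.
  leading term x_3: no divisor's leading term divides it; move -x_3 to the remainder.
  leading term 1: no divisor's leading term divides it; move -1/2 to the remainder.
The remainder 4x_2^2 - 38/15x_2x_3 - 38/15x_2 - 1/2x_3^2 - x_3 - 1/2 is nonzero, so it would be added as the next basis element.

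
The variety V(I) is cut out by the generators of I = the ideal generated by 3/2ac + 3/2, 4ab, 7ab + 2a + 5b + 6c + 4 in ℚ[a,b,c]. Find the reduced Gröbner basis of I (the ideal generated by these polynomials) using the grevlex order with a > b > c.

G = {c² + ⅔c - ⅓, a + 3c + 2, b}

f_1 = 3/2ac + 3/2, LT = ac.
f_2 = 4ab, LT = ab.
f_3 = 7ab + 2a + 5b + 6c + 4, LT = ab.

S(f_1,f_2): lcm = abc. S = b.
  leading term b: no divisor's leading term divides it; move b to the remainder.
  remainder b ≠ 0; add g_4 = b to the basis.

S(f_1,f_3): lcm = abc. S = -2/7ac - 5/7bc - 6/7c² + b - 4/7c.
  leading term ac: subtract (-4/21)·f_1 from -2/7ac - 5/7bc - 6/7c² + b - 4/7c → -5/7bc - 6/7c² + b - 4/7c + 2/7
  leading term bc: subtract (-5/7c)·g_4 from -5/7bc - 6/7c² + b - 4/7c + 2/7 → -6/7c² + b - 4/7c + 2/7
  leading term c²: no divisor's leading term divides it; move -6/7c² to the remainder.
  leading term b: subtract (1)·g_4 from b - 4/7c + 2/7 → -4/7c + 2/7
  leading term c: no divisor's leading term divides it; move -4/7c to the remainder.
  leading term 1: no divisor's leading term divides it; move 2/7 to the remainder.
  remainder -6/7c² - 4/7c + 2/7 ≠ 0; add g_5 = -6/7c² - 4/7c + 2/7 to the basis.

S(f_2,f_3): lcm = ab. S = -2/7a - 5/7b - 6/7c - 4/7.
  leading term a: no divisor's leading term divides it; move -2/7a to the remainder.
  leading term b: subtract (-5/7)·g_4 from -5/7b - 6/7c - 4/7 → -6/7c - 4/7
  leading term c: no divisor's leading term divides it; move -6/7c to the remainder.
  leading term 1: no divisor's leading term divides it; move -4/7 to the remainder.
  remainder -2/7a - 6/7c - 4/7 ≠ 0; add g_6 = -2/7a - 6/7c - 4/7 to the basis.

S(f_1,g_4): leading monomials are coprime, so the S-polynomial reduces to 0 (Buchberger's first criterion).
S(f_2,g_4): lcm = ab. S = 0.
  remainder 0.

S(f_3,g_4): lcm = ab. S = 2/7a + 5/7b + 6/7c + 4/7.
  leading term a: subtract (-1)·g_6 from 2/7a + 5/7b + 6/7c + 4/7 → 5/7b
  leading term b: subtract (5/7)·g_4 from 5/7b → 0
  remainder 0.

S(f_1,g_5): lcm = ac². S = -⅔ac + ⅓a + c.
  leading term ac: subtract (-4/9)·f_1 from -⅔ac + ⅓a + c → ⅓a + c + ⅔
  leading term a: subtract (-7/6)·g_6 from ⅓a + c + ⅔ → 0
  remainder 0.

S(f_2,g_5): leading monomials are coprime, so the S-polynomial reduces to 0 (Buchberger's first criterion).
S(f_3,g_5): leading monomials are coprime, so the S-polynomial reduces to 0 (Buchberger's first criterion).
S(g_4,g_5): leading monomials are coprime, so the S-polynomial reduces to 0 (Buchberger's first criterion).
S(f_1,g_6): lcm = ac. S = -3c² - 2c + 1.
  leading term c²: subtract (7/2)·g_5 from -3c² - 2c + 1 → 0
  remainder 0.

S(f_2,g_6): lcm = ab. S = -3bc - 2b.
  leading term bc: subtract (-3c)·g_4 from -3bc - 2b → -2b
  leading term b: subtract (-2)·g_4 from -2b → 0
  remainder 0.

S(f_3,g_6): lcm = ab. S = -3bc + 2/7a - 9/7b + 6/7c + 4/7.
  leading term bc: subtract (-3c)·g_4 from -3bc + 2/7a - 9/7b + 6/7c + 4/7 → 2/7a - 9/7b + 6/7c + 4/7
  leading term a: subtract (-1)·g_6 from 2/7a - 9/7b + 6/7c + 4/7 → -9/7b
  leading term b: subtract (-9/7)·g_4 from -9/7b → 0
  remainder 0.

S(g_4,g_6): leading monomials are coprime, so the S-polynomial reduces to 0 (Buchberger's first criterion).
S(g_5,g_6): leading monomials are coprime, so the S-polynomial reduces to 0 (Buchberger's first criterion).
Every S-polynomial of the final basis reduces to 0, so we have a Gröbner basis.
Inter-reduce: drop elements whose leading term is divisible by another's, tail-reduce, and make monic.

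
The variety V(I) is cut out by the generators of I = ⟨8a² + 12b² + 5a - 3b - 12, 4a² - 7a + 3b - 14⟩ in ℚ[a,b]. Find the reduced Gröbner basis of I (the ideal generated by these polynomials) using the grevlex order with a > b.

G = {a² - 7/4a + ¾b - 7/2, b² + 19/12a - ¾b + 4/3}

f_1 = 8a² + 12b² + 5a - 3b - 12, LT = a².
f_2 = 4a² - 7a + 3b - 14, LT = a².

S(f_1,f_2): lcm = a². S = 3/2b² + 19/8a - 9/8b + 2.
  leading term b²: no divisor's leading term divides it; move 3/2b² to the remainder.
  leading term a: no divisor's leading term divides it; move 19/8a to the remainder.
  leading term b: no divisor's leading term divides it; move -9/8b to the remainder.
  leading term 1: no divisor's leading term divides it; move 2 to the remainder.
  remainder 3/2b² + 19/8a - 9/8b + 2 ≠ 0; add g_3 = 3/2b² + 19/8a - 9/8b + 2 to the basis.

The other S-polynomials (S(f_1,g_3), S(f_2,g_3)) all reduce to 0 modulo the current basis, so we have a Gröbner basis.
Inter-reduce: drop elements whose leading term is divisible by another's, tail-reduce, and make monic.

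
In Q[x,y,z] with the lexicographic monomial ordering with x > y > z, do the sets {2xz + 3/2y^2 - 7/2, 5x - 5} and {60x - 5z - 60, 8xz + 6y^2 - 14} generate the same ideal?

No, the ideals differ.

Equality of ideals is decidable: compute both reduced Gröbner bases (unique for the ordering) and check whether they agree.
Buchberger on the first generating set:
f_1 = 2xz + 3/2y^2 - 7/2, LT = xz.
f_2 = 5x - 5, LT = x.

S(f_1,f_2): lcm = xz. S = 3/4y^2 + z - 7/4.
  leading term y^2: no divisor's leading term divides it; move 3/4y^2 to the remainder.
  leading term z: no divisor's leading term divides it; move z to the remainder.
  leading term 1: no divisor's leading term divides it; move -7/4 to the remainder.
  remainder 3/4y^2 + z - 7/4 ≠ 0; add g_3 = 3/4y^2 + z - 7/4 to the basis.

The other S-polynomials (S(f_1,g_3), S(f_2,g_3)) all reduce to 0 modulo the current basis, so we have a Gröbner basis.
Inter-reduce: drop elements whose leading term is divisible by another's, tail-reduce, and make monic.
Reduced Gröbner basis: {x - 1, y^2 + 4/3z - 7/3}.

Buchberger on the second generating set:
h_1 = 60x - 5z - 60, LT = x.
h_2 = 8xz + 6y^2 - 14, LT = xz.

S(h_1,h_2): lcm = xz. S = -3/4y^2 - 1/12z^2 - z + 7/4.
  leading term y^2: no divisor's leading term divides it; move -3/4y^2 to the remainder.
  leading term z^2: no divisor's leading term divides it; move -1/12z^2 to the remainder.
  leading term z: no divisor's leading term divides it; move -z to the remainder.
  leading term 1: no divisor's leading term divides it; move 7/4 to the remainder.
  remainder -3/4y^2 - 1/12z^2 - z + 7/4 ≠ 0; add k_3 = -3/4y^2 - 1/12z^2 - z + 7/4 to the basis.

The other S-polynomials (S(h_1,k_3), S(h_2,k_3)) all reduce to 0 modulo the current basis, so we have a Gröbner basis.
Inter-reduce: drop elements whose leading term is divisible by another's, tail-reduce, and make monic.
Reduced Gröbner basis: {x - 1/12z - 1, y^2 + 1/9z^2 + 4/3z - 7/3}.

The bases are distinct; the ideals are different.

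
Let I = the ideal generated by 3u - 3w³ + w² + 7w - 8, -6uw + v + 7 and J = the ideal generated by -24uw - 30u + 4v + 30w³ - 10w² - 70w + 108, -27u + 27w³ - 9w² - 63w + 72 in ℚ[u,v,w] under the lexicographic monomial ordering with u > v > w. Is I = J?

Yes, the ideals are equal.

For a fixed monomial order, each ideal has a unique reduced Gröbner basis; comparing bases decides equality.
Buchberger on the first generating set:
f_1 = 3u - 3w³ + w² + 7w - 8, LT = u.
f_2 = -6uw + v + 7, LT = uw.

S(f_1,f_2): lcm = uw. S = ⅙v - w⁴ + ⅓w³ + 7/3w² - 8/3w + 7/6.
  leading term v: no divisor's leading term divides it; move ⅙v to the remainder.
  leading term w⁴: no divisor's leading term divides it; move -w⁴ to the remainder.
  leading term w³: no divisor's leading term divides it; move ⅓w³ to the remainder.
  leading term w²: no divisor's leading term divides it; move 7/3w² to the remainder.
  leading term w: no divisor's leading term divides it; move -8/3w to the remainder.
  leading term 1: no divisor's leading term divides it; move 7/6 to the remainder.
  remainder ⅙v - w⁴ + ⅓w³ + 7/3w² - 8/3w + 7/6 ≠ 0; add g_3 = ⅙v - w⁴ + ⅓w³ + 7/3w² - 8/3w + 7/6 to the basis.

S(f_1,g_3): leading monomials are coprime, so the S-polynomial reduces to 0 (Buchberger's first criterion).
S(f_2,g_3): leading monomials are coprime, so the S-polynomial reduces to 0 (Buchberger's first criterion).
Every S-polynomial of the final basis reduces to 0, so we have a Gröbner basis.
Inter-reduce: drop elements whose leading term is divisible by another's, tail-reduce, and make monic.
Reduced Gröbner basis: {u - w³ + ⅓w² + 7/3w - 8/3, v - 6w⁴ + 2w³ + 14w² - 16w + 7}.

Buchberger on the second generating set:
h_1 = -24uw - 30u + 4v + 30w³ - 10w² - 70w + 108, LT = uw.
h_2 = -27u + 27w³ - 9w² - 63w + 72, LT = u.

S(h_1,h_2): lcm = uw. S = 5/4u - ⅙v + w⁴ - 19/12w³ - 23/12w² + 67/12w - 9/2.
  leading term u: subtract (-5/108)·h_2 from 5/4u - ⅙v + w⁴ - 19/12w³ - 23/12w² + 67/12w - 9/2 → -⅙v + w⁴ - ⅓w³ - 7/3w² + 8/3w - 7/6
  leading term v: no divisor's leading term divides it; move -⅙v to the remainder.
  leading term w⁴: no divisor's leading term divides it; move w⁴ to the remainder.
  leading term w³: no divisor's leading term divides it; move -⅓w³ to the remainder.
  leading term w²: no divisor's leading term divides it; move -7/3w² to the remainder.
  leading term w: no divisor's leading term divides it; move 8/3w to the remainder.
  leading term 1: no divisor's leading term divides it; move -7/6 to the remainder.
  remainder -⅙v + w⁴ - ⅓w³ - 7/3w² + 8/3w - 7/6 ≠ 0; add k_3 = -⅙v + w⁴ - ⅓w³ - 7/3w² + 8/3w - 7/6 to the basis.

S(h_1,k_3): leading monomials are coprime, so the S-polynomial reduces to 0 (Buchberger's first criterion).
S(h_2,k_3): leading monomials are coprime, so the S-polynomial reduces to 0 (Buchberger's first criterion).
Every S-polynomial of the final basis reduces to 0, so we have a Gröbner basis.
Inter-reduce: drop elements whose leading term is divisible by another's, tail-reduce, and make monic.
Reduced Gröbner basis: {u - w³ + ⅓w² + 7/3w - 8/3, v - 6w⁴ + 2w³ + 14w² - 16w + 7}.

The two bases agree; hence the ideals are identical.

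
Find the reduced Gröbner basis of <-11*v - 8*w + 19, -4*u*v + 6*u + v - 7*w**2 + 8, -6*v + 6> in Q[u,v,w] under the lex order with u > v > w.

This is the nonlinear analogue of row-reducing a linear system.

f_1 = -11*v - 8*w + 19, LT = v.
f_2 = -4*u*v + 6*u + v - 7*w**2 + 8, LT = u*v.
f_3 = -6*v + 6, LT = v.

S(f_1,f_2): lcm = u*v. S = 8/11*u*w - 5/22*u + 1/4*v - 7/4*w**2 + 2.
  leading term u*w: no divisor's leading term divides it; move 8/11*u*w to the remainder.
  leading term u: no divisor's leading term divides it; move -5/22*u to the remainder.
  leading term v: subtract (-1/44)·f_1 from 1/4*v - 7/4*w**2 + 2 → -7/4*w**2 - 2/11*w + 107/44
  leading term w**2: no divisor's leading term divides it; move -7/4*w**2 to the remainder.
  leading term w: no divisor's leading term divides it; move -2/11*w to the remainder.
  leading term 1: no divisor's leading term divides it; move 107/44 to the remainder.
  remainder 8/11*u*w - 5/22*u - 7/4*w**2 - 2/11*w + 107/44 ≠ 0; add g_4 = 8/11*u*w - 5/22*u - 7/4*w**2 - 2/11*w + 107/44 to the basis.

S(f_1,f_3): lcm = v. S = 8/11*w - 8/11.
  leading term w: no divisor's leading term divides it; move 8/11*w to the remainder.
  leading term 1: no divisor's leading term divides it; move -8/11 to the remainder.
  remainder 8/11*w - 8/11 ≠ 0; add g_5 = 8/11*w - 8/11 to the basis.

S(f_2,f_3): lcm = u*v. S = -1/2*u - 1/4*v + 7/4*w**2 - 2.
  leading term u: no divisor's leading term divides it; move -1/2*u to the remainder.
  leading term v: subtract (1/44)·f_1 from -1/4*v + 7/4*w**2 - 2 → 7/4*w**2 + 2/11*w - 107/44
  leading term w**2: subtract (77/32*w)·g_5 from 7/4*w**2 + 2/11*w - 107/44 → 85/44*w - 107/44
  leading term w: subtract (85/32)·g_5 from 85/44*w - 107/44 → -1/2
  leading term 1: no divisor's leading term divides it; move -1/2 to the remainder.
  remainder -1/2*u - 1/2 ≠ 0; add g_6 = -1/2*u - 1/2 to the basis.

The other S-polynomials (S(f_1,g_4), S(f_2,g_4), S(f_3,g_4), S(f_1,g_5), S(f_2,g_5), S(f_3,g_5), S(g_4,g_5), S(f_1,g_6), S(f_2,g_6), S(f_3,g_6), S(g_4,g_6), S(g_5,g_6)) all reduce to 0 modulo the current basis, so we have a Gröbner basis.
Inter-reduce: drop elements whose leading term is divisible by another's, tail-reduce, and make monic.

G = {u + 1, v - 1, w - 1}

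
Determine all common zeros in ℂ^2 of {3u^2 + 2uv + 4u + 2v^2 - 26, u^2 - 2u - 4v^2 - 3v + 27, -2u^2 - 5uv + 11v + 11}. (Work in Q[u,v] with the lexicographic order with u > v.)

Compute a lex Gröbner basis by Buchberger's algorithm.
f_1 = 3u^2 + 2uv + 4u + 2v^2 - 26, LT = u^2.
f_2 = u^2 - 2u - 4v^2 - 3v + 27, LT = u^2.
f_3 = -2u^2 - 5uv + 11v + 11, LT = u^2.

S(f_1,f_2): lcm = u^2. S = 2/3uv + 10/3u + 14/3v^2 + 3v - 107/3.
  leading term uv: no divisor's leading term divides it; move 2/3uv to the remainder.
  leading term u: no divisor's leading term divides it; move 10/3u to the remainder.
  leading term v^2: no divisor's leading term divides it; move 14/3v^2 to the remainder.
  leading term v: no divisor's leading term divides it; move 3v to the remainder.
  leading term 1: no divisor's leading term divides it; move -107/3 to the remainder.
  remainder 2/3uv + 10/3u + 14/3v^2 + 3v - 107/3 ≠ 0; add h_4 = 2/3uv + 10/3u + 14/3v^2 + 3v - 107/3 to the basis.

S(f_1,f_3): lcm = u^2. S = -11/6uv + 4/3u + 2/3v^2 + 11/2v - 19/6.
  leading term uv: subtract (-11/4)·h_4 from -11/6uv + 4/3u + 2/3v^2 + 11/2v - 19/6 → 21/2u + 27/2v^2 + 55/4v - 405/4
  leading term u: no divisor's leading term divides it; move 21/2u to the remainder.
  leading term v^2: no divisor's leading term divides it; move 27/2v^2 to the remainder.
  leading term v: no divisor's leading term divides it; move 55/4v to the remainder.
  leading term 1: no divisor's leading term divides it; move -405/4 to the remainder.
  remainder 21/2u + 27/2v^2 + 55/4v - 405/4 ≠ 0; add h_5 = 21/2u + 27/2v^2 + 55/4v - 405/4 to the basis.

S(f_1,h_4): lcm = u^2v. S = -5u^2 - 19/3uv^2 - 19/6uv + 107/2u + 2/3v^3 - 26/3v.
  leading term u^2: subtract (-5/3)·f_1 from -5u^2 - 19/3uv^2 - 19/6uv + 107/2u + 2/3v^3 - 26/3v → -19/3uv^2 + 1/6uv + 361/6u + 2/3v^3 + 10/3v^2 - 26/3v - 130/3
  leading term uv^2: subtract (-19/2v)·h_4 from -19/3uv^2 + 1/6uv + 361/6u + 2/3v^3 + 10/3v^2 - 26/3v - 130/3 → 191/6uv + 361/6u + 45v^3 + 191/6v^2 - 695/2v - 130/3
  leading term uv: subtract (191/4)·h_4 from 191/6uv + 361/6u + 45v^3 + 191/6v^2 - 695/2v - 130/3 → -99u + 45v^3 - 191v^2 - 1963/4v + 6639/4
  leading term u: subtract (-66/7)·h_5 from -99u + 45v^3 - 191v^2 - 1963/4v + 6639/4 → 45v^3 - 446/7v^2 - 10111/28v + 19743/28
  leading term v^3: no divisor's leading term divides it; move 45v^3 to the remainder.
  leading term v^2: no divisor's leading term divides it; move -446/7v^2 to the remainder.
  leading term v: no divisor's leading term divides it; move -10111/28v to the remainder.
  leading term 1: no divisor's leading term divides it; move 19743/28 to the remainder.
  remainder 45v^3 - 446/7v^2 - 10111/28v + 19743/28 ≠ 0; add h_6 = 45v^3 - 446/7v^2 - 10111/28v + 19743/28 to the basis.

S(f_3,h_4): lcm = u^2v. S = -5u^2 - 9/2uv^2 - 9/2uv + 107/2u - 11/2v^2 - 11/2v.
  leading term u^2: subtract (-5/3)·f_1 from -5u^2 - 9/2uv^2 - 9/2uv + 107/2u - 11/2v^2 - 11/2v → -9/2uv^2 - 7/6uv + 361/6u - 13/6v^2 - 11/2v - 130/3
  leading term uv^2: subtract (-27/4v)·h_4 from -9/2uv^2 - 7/6uv + 361/6u - 13/6v^2 - 11/2v - 130/3 → 64/3uv + 361/6u + 63/2v^3 + 217/12v^2 - 985/4v - 130/3
  leading term uv: subtract (32)·h_4 from 64/3uv + 361/6u + 63/2v^3 + 217/12v^2 - 985/4v - 130/3 → -93/2u + 63/2v^3 - 525/4v^2 - 1369/4v + 1098
  leading term u: subtract (-31/7)·h_5 from -93/2u + 63/2v^3 - 525/4v^2 - 1369/4v + 1098 → 63/2v^3 - 2001/28v^2 - 3939/14v + 18189/28
  leading term v^3: subtract (7/10)·h_6 from 63/2v^3 - 2001/28v^2 - 3939/14v + 18189/28 → -3761/140v^2 - 8003/280v + 43689/280
  leading term v^2: no divisor's leading term divides it; move -3761/140v^2 to the remainder.
  leading term v: no divisor's leading term divides it; move -8003/280v to the remainder.
  leading term 1: no divisor's leading term divides it; move 43689/280 to the remainder.
  remainder -3761/140v^2 - 8003/280v + 43689/280 ≠ 0; add h_7 = -3761/140v^2 - 8003/280v + 43689/280 to the basis.

S(f_1,h_5): lcm = u^2. S = -9/7uv^2 - 9/14uv + 461/42u + 2/3v^2 - 26/3.
  leading term uv^2: subtract (-27/14v)·h_4 from -9/7uv^2 - 9/14uv + 461/42u + 2/3v^2 - 26/3 → 81/14uv + 461/42u + 9v^3 + 271/42v^2 - 963/14v - 26/3
  leading term uv: subtract (243/28)·h_4 from 81/14uv + 461/42u + 9v^3 + 271/42v^2 - 963/14v - 26/3 → -377/21u + 9v^3 - 715/21v^2 - 2655/28v + 25273/84
  leading term u: subtract (-754/441)·h_5 from -377/21u + 9v^3 - 715/21v^2 - 2655/28v + 25273/84 → 9v^3 - 1612/147v^2 - 125795/1764v + 75121/588
  leading term v^3: subtract (1/5)·h_6 from 9v^3 - 1612/147v^2 - 125795/1764v + 75121/588 → 1306/735v^2 + 4009/4410v - 19499/1470
  leading term v^2: subtract (-5224/78981)·h_7 from 1306/735v^2 + 4009/4410v - 19499/1470 → -465083/473886v - 465083/157962
  leading term v: no divisor's leading term divides it; move -465083/473886v to the remainder.
  leading term 1: no divisor's leading term divides it; move -465083/157962 to the remainder.
  remainder -465083/473886v - 465083/157962 ≠ 0; add h_8 = -465083/473886v - 465083/157962 to the basis.

The other S-polynomials (S(f_2,f_3), S(f_2,h_4), S(f_2,h_5), S(f_3,h_5), S(h_4,h_5), S(f_1,h_6), S(f_2,h_6), S(f_3,h_6), S(h_4,h_6), S(h_5,h_6), S(f_1,h_7), S(f_2,h_7), S(f_3,h_7), S(h_4,h_7), S(h_5,h_7), S(h_6,h_7), S(f_1,h_8), S(f_2,h_8), S(f_3,h_8), S(h_4,h_8), S(h_5,h_8), S(h_6,h_8), S(h_7,h_8)) all reduce to 0 modulo the current basis, so we have a Gröbner basis.
Inter-reduce: drop elements whose leading term is divisible by another's, tail-reduce, and make monic.
Reduced Gröbner basis: {u - 2, v + 3}.

Since the basis is lex-ordered, v + 3 is univariate in v. Its roots are {-3}. Back-substituting each root into the other basis elements fixes the other coordinates.
  v = -3: the earlier basis element becomes u - 2 = 0, giving u = 2 — point (2, -3).
Check: every point annihilates each of the original generators.

{(2, -3)}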